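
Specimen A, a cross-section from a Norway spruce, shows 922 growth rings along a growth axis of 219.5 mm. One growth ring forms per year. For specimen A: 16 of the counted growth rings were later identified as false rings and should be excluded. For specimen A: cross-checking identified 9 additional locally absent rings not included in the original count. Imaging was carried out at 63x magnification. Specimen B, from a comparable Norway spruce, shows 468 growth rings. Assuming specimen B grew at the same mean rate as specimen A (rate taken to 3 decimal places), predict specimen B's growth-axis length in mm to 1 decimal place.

Specimen A: correcting the raw count gives 922 − 16 + 9 = 915 true growth rings.
A: Mean rate = 219.5 mm / 915 years ≈ 0.240 mm/yr.
Length of B = 0.240 × 468 = 112.3 mm.

112.3 mm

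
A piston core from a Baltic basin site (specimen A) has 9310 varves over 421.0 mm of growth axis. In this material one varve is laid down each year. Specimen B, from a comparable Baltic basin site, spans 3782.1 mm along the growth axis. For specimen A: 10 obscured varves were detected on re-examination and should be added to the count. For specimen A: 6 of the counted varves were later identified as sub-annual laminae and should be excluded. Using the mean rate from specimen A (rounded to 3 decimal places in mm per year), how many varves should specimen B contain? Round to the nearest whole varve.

Specimen A: after corrections the count is 9310 − 6 + 10 = 9314 varves.
A: Mean rate = 421.0 mm / 9314 years ≈ 0.045 mm/yr.
B spans 3782.1 / 0.045 = 84046.67 years ≈ 84047 varves.

84047 varves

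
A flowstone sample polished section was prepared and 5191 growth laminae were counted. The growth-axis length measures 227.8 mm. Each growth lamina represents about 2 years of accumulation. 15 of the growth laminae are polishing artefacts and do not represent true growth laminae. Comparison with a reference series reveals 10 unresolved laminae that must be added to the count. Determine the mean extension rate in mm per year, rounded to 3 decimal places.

Correcting the raw count gives 5191 − 15 + 10 = 5186 true growth laminae.
At 2 years per growth lamina, 5186 × 2 = 10372 years.
227.8 mm over 10372 years gives 227.8 / 10372 ≈ 0.022 mm per year.

0.022 mm per year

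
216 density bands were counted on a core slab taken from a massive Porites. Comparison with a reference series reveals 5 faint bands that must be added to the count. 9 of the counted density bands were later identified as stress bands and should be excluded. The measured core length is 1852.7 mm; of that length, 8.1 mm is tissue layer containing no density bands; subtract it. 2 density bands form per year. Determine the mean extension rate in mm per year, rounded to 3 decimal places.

Adjusted count: 216 − 9 + 5 = 212 density bands.
212 density bands at 2 per year is 212 / 2 = 106 years.
The growth record spans 1852.7 − 8.1 = 1844.6 mm.
1844.6 mm over 106 years gives 1844.6 / 106 ≈ 17.402 mm per year.

17.402 mm per year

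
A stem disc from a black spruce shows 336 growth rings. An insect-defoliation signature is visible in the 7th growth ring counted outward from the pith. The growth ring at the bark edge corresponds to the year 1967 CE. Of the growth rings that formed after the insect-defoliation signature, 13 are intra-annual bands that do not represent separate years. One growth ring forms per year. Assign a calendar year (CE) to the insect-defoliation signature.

Between growth ring 7 and the bark edge there are 336 − 7 = 329 growth rings.
Excluding 13 false growth rings: 329 − 13 = 316.
1967 − 316 = 1651 CE.

1651 CE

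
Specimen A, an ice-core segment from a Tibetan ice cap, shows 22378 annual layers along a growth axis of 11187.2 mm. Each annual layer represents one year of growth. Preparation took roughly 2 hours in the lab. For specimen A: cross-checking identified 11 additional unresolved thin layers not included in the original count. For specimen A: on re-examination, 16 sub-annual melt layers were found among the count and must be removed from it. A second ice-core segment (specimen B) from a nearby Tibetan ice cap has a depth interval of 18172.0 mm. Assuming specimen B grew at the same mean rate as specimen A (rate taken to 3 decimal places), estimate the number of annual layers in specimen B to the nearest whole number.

36344 annual layers

Specimen A: correcting the raw count gives 22378 − 16 + 11 = 22373 true annual layers.
A: Extension rate ≈ 11187.2 / 22373 = 0.500 mm/yr.
For B, 18172.0 / 0.500 = 36344.00 years ≈ 36344 annual layers.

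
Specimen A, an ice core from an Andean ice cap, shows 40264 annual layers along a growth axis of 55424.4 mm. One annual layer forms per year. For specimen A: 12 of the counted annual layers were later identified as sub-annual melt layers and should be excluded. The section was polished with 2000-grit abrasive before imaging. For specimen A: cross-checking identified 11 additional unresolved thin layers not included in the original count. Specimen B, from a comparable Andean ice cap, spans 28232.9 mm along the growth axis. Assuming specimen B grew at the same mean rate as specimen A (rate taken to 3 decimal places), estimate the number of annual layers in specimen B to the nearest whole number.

20503 annual layers

Specimen A: adjusted count: 40264 − 12 + 11 = 40263 annual layers.
A: Mean rate = 55424.4 mm / 40263 years ≈ 1.377 mm per year.
Specimen B: 28232.9 mm / 1.377 mm per year = 20503.20 years ≈ 20503 annual layers.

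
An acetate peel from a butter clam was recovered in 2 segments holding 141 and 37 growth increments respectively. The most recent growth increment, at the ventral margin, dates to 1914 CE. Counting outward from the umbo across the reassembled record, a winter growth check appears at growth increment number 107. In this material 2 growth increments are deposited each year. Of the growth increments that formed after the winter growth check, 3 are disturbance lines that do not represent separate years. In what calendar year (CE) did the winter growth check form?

1880 CE

Total growth increments = 141 + 37 = 178.
The winter growth check sits at growth increment 107 from the umbo, so 178 − 107 = 71 growth increments formed after it.
71 − 3 false = 68 true growth increments after the winter growth check.
Dividing by 2 growth increments per year: 68 / 2 = 34 years.
Counting back 34 years from 1914 CE places the winter growth check in 1914 − 34 = 1880 CE.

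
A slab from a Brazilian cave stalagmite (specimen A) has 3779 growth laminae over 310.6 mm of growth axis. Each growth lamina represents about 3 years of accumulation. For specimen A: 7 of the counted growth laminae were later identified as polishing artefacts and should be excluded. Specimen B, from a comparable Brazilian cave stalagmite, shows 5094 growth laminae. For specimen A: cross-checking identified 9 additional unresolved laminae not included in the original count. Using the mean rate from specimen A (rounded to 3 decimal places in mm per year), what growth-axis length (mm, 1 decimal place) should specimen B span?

Specimen A: correcting the raw count gives 3779 − 7 + 9 = 3781 true growth laminae.
Specimen A: multiplying by 3 years per growth lamina: 3781 × 3 = 11343 years.
A: Extension rate ≈ 310.6 / 11343 = 0.027 mm per year.
Specimen B: 5094 growth laminae at 3 years each span 5094 × 3 = 15282 years. For B, 0.027 mm/year × 15282 years = 412.6 mm.

412.6 mm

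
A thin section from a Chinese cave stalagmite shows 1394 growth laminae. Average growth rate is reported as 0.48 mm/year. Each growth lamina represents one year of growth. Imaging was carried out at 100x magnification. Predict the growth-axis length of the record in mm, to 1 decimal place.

The record spans 1394 years at 0.48 mm per year.
1394 years at 0.48 mm/year gives 0.48 × 1394 = 669.1 mm.

669.1 mm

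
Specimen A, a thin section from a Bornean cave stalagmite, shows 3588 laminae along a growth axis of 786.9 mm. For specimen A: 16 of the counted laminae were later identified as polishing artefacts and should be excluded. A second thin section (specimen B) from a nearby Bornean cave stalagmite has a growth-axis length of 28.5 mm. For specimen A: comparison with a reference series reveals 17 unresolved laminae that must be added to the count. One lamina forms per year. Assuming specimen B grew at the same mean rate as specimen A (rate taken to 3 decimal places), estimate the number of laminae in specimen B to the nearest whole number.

Specimen A: after corrections the count is 3588 − 16 + 17 = 3589 laminae.
A: Mean rate = 786.9 mm / 3589 years ≈ 0.219 mm per year.
For B, 28.5 / 0.219 = 130.14 years ≈ 130 laminae.

130 laminae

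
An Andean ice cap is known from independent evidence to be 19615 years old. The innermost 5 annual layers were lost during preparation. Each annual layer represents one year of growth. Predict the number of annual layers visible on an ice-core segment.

19610 annual layers

One annual layer per year gives 19615 annual layers over 19615 years.
Subtracting the 5 annual layers not captured gives 19615 − 5 = 19610 annual layers in the record.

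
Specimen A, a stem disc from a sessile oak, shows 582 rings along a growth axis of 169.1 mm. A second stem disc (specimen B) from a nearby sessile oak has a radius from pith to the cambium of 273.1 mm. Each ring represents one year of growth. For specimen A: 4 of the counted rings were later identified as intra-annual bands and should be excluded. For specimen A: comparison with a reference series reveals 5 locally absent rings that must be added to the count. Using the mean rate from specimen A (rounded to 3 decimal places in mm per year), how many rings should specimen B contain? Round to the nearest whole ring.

Specimen A: adjusted count: 582 − 4 + 5 = 583 rings.
A: Mean rate = 169.1 mm / 583 years ≈ 0.290 mm/yr.
For B, 273.1 / 0.290 = 941.72 years ≈ 942 rings.

942 rings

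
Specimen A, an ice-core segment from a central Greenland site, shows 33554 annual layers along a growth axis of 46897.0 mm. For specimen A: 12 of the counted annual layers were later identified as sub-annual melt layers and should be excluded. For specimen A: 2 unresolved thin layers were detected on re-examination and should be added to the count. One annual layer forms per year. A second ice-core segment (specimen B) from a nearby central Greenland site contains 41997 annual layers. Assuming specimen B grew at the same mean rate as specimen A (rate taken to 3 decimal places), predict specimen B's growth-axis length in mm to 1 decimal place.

Specimen A: adjusted count: 33554 − 12 + 2 = 33544 annual layers.
A: Mean rate = 46897.0 mm / 33544 years ≈ 1.398 mm/year.
For B, 1.398 mm/year × 41997 years = 58711.8 mm.

58711.8 mm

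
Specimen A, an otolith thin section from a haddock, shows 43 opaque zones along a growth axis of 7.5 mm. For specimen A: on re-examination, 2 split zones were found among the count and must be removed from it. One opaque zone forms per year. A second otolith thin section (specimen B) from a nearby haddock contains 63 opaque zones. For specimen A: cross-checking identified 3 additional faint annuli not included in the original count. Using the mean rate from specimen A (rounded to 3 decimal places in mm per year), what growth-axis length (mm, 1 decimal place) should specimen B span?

Specimen A: true opaque zone count = 43 − 2 + 3 = 44.
A: Extension rate ≈ 7.5 / 44 = 0.170 mm/year.
Length of B = 0.170 × 63 = 10.7 mm.

10.7 mm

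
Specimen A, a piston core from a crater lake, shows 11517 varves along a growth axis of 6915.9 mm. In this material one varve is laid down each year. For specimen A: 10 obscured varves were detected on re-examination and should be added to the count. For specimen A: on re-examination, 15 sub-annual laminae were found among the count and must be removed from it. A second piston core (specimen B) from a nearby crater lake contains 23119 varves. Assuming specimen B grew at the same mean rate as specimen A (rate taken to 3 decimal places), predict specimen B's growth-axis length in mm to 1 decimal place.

13894.5 mm

Specimen A: after corrections the count is 11517 − 15 + 10 = 11512 varves.
A: Mean rate = 6915.9 mm / 11512 years ≈ 0.601 mm/year.
For B, 0.601 mm/year × 23119 years = 13894.5 mm.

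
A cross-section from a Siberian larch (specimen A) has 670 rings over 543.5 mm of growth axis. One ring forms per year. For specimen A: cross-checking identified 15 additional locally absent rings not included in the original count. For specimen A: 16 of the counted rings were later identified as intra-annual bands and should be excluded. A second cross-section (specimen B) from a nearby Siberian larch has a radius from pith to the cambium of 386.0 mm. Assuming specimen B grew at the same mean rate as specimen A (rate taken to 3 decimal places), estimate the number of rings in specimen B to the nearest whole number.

475 rings

Specimen A: true ring count = 670 − 16 + 15 = 669.
A: Extension rate ≈ 543.5 / 669 = 0.812 mm/year.
Specimen B: 386.0 mm / 0.812 mm per year = 475.37 years ≈ 475 rings.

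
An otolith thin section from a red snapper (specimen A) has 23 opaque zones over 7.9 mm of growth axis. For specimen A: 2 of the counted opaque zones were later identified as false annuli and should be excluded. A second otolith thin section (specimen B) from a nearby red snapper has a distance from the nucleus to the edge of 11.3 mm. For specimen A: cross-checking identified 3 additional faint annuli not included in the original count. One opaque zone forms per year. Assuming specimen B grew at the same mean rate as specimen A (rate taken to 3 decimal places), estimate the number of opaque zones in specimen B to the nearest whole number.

Specimen A: adjusted count: 23 − 2 + 3 = 24 opaque zones.
A: 7.9 mm over 24 years gives 7.9 / 24 ≈ 0.329 mm/year.
For B, 11.3 / 0.329 = 34.35 years ≈ 34 opaque zones.

34 opaque zones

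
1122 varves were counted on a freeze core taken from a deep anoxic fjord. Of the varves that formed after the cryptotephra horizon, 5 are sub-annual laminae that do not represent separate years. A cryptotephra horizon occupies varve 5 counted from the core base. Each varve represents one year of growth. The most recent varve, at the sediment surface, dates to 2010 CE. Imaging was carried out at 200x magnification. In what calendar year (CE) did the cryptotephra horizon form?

898 CE

Between varve 5 and the sediment surface there are 1122 − 5 = 1117 varves.
1117 − 5 false = 1112 true varves after the cryptotephra horizon.
Counting back 1112 years from 2010 CE places the cryptotephra horizon in 2010 − 1112 = 898 CE.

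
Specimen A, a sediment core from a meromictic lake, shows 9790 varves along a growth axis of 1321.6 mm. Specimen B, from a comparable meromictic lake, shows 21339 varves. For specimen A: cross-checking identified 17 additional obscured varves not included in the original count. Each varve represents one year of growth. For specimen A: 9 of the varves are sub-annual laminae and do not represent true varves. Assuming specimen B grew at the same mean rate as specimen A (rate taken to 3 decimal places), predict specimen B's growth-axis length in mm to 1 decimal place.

Specimen A: after corrections the count is 9790 − 9 + 17 = 9798 varves.
A: Extension rate ≈ 1321.6 / 9798 = 0.135 mm/yr.
B's length ≈ 0.135 × 21339 = 2880.8 mm.

2880.8 mm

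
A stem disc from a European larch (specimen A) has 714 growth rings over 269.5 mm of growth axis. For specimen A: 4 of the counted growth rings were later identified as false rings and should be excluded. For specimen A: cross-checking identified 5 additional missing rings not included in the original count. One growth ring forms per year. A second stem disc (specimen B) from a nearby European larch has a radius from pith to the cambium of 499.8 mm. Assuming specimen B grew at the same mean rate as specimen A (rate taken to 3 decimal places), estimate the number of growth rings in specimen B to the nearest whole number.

1326 growth rings

Specimen A: adjusted count: 714 − 4 + 5 = 715 growth rings.
A: Extension rate ≈ 269.5 / 715 = 0.377 mm per year.
B spans 499.8 / 0.377 = 1325.73 years ≈ 1326 growth rings.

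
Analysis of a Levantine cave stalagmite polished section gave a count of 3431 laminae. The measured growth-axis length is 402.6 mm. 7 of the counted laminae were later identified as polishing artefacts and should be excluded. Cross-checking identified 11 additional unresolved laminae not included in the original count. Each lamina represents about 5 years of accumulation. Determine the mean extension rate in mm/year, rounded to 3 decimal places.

0.023 mm/year

Adjusted count: 3431 − 7 + 11 = 3435 laminae.
3435 laminae at 5 years each span 3435 × 5 = 17175 years.
Extension rate ≈ 402.6 / 17175 = 0.023 mm/year.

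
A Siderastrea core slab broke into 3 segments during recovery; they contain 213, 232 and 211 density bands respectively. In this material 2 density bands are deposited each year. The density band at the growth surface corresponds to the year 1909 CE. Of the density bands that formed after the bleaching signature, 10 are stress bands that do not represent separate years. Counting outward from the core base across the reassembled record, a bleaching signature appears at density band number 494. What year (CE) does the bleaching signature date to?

Total density bands = 213 + 232 + 211 = 656.
The bleaching signature sits at density band 494 from the core base, so 656 − 494 = 162 density bands formed after it.
Removing the 10 false density bands leaves 162 − 10 = 152 true density bands beyond the bleaching signature.
Dividing by 2 density bands per year: 152 / 2 = 76 years.
The density band at the growth surface is 1909 CE, so the bleaching signature dates to 1909 − 76 = 1833 CE.

1833 CE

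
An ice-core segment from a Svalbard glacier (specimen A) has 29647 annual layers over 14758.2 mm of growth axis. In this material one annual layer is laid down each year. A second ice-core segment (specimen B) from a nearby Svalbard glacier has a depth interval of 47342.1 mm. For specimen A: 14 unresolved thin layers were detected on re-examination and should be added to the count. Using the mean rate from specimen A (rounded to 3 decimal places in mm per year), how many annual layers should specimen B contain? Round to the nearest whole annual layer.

Specimen A: after corrections the count is 29647 + 14 = 29661 annual layers.
A: Mean rate = 14758.2 mm / 29661 years ≈ 0.498 mm/year.
B spans 47342.1 / 0.498 = 95064.46 years ≈ 95064 annual layers.

95064 annual layers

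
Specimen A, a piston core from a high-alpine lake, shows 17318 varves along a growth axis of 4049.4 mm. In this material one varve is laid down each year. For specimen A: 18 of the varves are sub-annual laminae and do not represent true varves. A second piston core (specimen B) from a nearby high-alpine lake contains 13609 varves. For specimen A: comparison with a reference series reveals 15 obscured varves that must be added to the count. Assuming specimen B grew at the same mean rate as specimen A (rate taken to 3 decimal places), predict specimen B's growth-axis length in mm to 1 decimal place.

3184.5 mm

Specimen A: true varve count = 17318 − 18 + 15 = 17315.
A: 4049.4 mm over 17315 years gives 4049.4 / 17315 ≈ 0.234 mm per year.
For B, 0.234 mm/year × 13609 years = 3184.5 mm.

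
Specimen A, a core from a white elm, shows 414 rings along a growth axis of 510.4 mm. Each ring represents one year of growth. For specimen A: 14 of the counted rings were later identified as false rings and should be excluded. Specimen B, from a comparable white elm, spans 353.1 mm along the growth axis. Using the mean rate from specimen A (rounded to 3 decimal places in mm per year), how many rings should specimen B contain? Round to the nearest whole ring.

277 rings

Specimen A: correcting the raw count gives 414 − 14 = 400 true rings.
A: 510.4 mm over 400 years gives 510.4 / 400 ≈ 1.276 mm/yr.
Specimen B: 353.1 mm / 1.276 mm per year = 276.72 years ≈ 277 rings.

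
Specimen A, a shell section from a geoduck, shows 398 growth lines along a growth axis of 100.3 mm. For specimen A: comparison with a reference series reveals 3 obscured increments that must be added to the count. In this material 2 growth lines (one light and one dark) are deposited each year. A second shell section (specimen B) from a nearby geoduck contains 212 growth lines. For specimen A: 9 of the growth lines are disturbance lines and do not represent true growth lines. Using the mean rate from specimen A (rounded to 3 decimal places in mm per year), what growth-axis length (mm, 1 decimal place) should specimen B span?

Specimen A: after corrections the count is 398 − 9 + 3 = 392 growth lines.
Specimen A: with 2 growth lines per year, 392 / 2 = 196 years.
A: Mean rate = 100.3 mm / 196 years ≈ 0.512 mm/year.
Specimen B: dividing by 2 growth lines per year: 212 / 2 = 106 years. Length of B = 0.512 × 106 = 54.3 mm.

54.3 mm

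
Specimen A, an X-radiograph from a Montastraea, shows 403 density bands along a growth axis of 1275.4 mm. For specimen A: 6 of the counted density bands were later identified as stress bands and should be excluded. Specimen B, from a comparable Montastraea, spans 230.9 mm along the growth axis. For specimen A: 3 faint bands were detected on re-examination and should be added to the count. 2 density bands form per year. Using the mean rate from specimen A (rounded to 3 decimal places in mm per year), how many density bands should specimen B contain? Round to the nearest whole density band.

72 density bands

Specimen A: after corrections the count is 403 − 6 + 3 = 400 density bands.
Specimen A: with 2 density bands per year, 400 / 2 = 200 years.
A: Extension rate ≈ 1275.4 / 200 = 6.377 mm per year.
For B, 230.9 / 6.377 = 36.21 years; at 2 density bands per year that is 36.21 × 2 ≈ 72 density bands.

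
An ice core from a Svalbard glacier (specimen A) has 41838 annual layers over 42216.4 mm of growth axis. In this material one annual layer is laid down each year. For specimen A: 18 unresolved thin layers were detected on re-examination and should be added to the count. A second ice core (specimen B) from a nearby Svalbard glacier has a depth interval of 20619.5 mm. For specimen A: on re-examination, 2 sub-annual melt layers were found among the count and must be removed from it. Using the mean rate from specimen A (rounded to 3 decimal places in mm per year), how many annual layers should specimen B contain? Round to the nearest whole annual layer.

Specimen A: adjusted count: 41838 − 2 + 18 = 41854 annual layers.
A: Extension rate ≈ 42216.4 / 41854 = 1.009 mm per year.
For B, 20619.5 / 1.009 = 20435.58 years ≈ 20436 annual layers.

20436 annual layers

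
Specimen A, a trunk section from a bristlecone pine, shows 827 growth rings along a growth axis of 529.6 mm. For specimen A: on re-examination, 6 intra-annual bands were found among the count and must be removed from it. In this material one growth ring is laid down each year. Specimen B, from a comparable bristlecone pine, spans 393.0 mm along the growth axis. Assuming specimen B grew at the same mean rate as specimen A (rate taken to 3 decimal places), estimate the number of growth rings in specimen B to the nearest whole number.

Specimen A: correcting the raw count gives 827 − 6 = 821 true growth rings.
A: Extension rate ≈ 529.6 / 821 = 0.645 mm/year.
Specimen B: 393.0 mm / 0.645 mm per year = 609.30 years ≈ 609 growth rings.

609 growth rings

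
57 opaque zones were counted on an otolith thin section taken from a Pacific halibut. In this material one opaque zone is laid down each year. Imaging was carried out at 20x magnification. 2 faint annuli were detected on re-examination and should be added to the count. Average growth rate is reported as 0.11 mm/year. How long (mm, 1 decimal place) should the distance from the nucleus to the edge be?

6.5 mm

Adjusted count: 57 + 2 = 59 opaque zones.
59 years at 0.11 mm/year gives 0.11 × 59 = 6.5 mm.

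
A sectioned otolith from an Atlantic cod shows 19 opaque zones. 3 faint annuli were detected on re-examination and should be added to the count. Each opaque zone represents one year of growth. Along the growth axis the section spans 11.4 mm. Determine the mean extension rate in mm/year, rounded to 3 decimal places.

0.518 mm/year

True opaque zone count = 19 + 3 = 22.
Mean rate = 11.4 mm / 22 years ≈ 0.518 mm/year.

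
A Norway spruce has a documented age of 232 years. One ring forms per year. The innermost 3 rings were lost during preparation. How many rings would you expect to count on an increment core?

229 rings

At one ring per year, 232 years correspond to 232 rings.
Less the 3 uncaptured rings: 232 − 3 = 229.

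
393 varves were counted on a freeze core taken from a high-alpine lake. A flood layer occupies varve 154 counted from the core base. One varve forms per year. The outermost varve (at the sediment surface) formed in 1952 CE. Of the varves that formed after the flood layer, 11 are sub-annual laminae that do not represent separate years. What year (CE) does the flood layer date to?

Between varve 154 and the sediment surface there are 393 − 154 = 239 varves.
Removing the 11 false varves leaves 239 − 11 = 228 true varves beyond the flood layer.
The varve at the sediment surface is 1952 CE, so the flood layer dates to 1952 − 228 = 1724 CE.

1724 CE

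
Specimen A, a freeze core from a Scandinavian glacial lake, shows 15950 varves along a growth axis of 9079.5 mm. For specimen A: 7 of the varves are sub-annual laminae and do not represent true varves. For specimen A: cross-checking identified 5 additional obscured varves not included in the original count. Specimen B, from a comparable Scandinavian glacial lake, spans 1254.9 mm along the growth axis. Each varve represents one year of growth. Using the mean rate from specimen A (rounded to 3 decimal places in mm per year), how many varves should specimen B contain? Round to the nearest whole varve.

2205 varves

Specimen A: correcting the raw count gives 15950 − 7 + 5 = 15948 true varves.
A: Mean rate = 9079.5 mm / 15948 years ≈ 0.569 mm/year.
B spans 1254.9 / 0.569 = 2205.45 years ≈ 2205 varves.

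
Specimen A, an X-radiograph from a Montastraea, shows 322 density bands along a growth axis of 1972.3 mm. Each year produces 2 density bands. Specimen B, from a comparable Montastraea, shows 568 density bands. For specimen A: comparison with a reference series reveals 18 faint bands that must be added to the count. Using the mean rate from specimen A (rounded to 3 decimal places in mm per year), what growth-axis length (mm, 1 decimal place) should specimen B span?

3295.0 mm

Specimen A: adjusted count: 322 + 18 = 340 density bands.
Specimen A: dividing by 2 density bands per year: 340 / 2 = 170 years.
A: Mean rate = 1972.3 mm / 170 years ≈ 11.602 mm/yr.
Specimen B: dividing by 2 density bands per year: 568 / 2 = 284 years. Length of B = 11.602 × 284 = 3295.0 mm.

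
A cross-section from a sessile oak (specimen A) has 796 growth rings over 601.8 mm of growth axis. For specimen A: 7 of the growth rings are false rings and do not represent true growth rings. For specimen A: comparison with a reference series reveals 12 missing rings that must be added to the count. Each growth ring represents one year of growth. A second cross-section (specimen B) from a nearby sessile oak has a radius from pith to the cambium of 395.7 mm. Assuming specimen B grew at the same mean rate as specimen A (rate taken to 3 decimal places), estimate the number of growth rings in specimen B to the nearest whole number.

Specimen A: adjusted count: 796 − 7 + 12 = 801 growth rings.
A: 601.8 mm over 801 years gives 601.8 / 801 ≈ 0.751 mm/year.
For B, 395.7 / 0.751 = 526.90 years ≈ 527 growth rings.

527 growth rings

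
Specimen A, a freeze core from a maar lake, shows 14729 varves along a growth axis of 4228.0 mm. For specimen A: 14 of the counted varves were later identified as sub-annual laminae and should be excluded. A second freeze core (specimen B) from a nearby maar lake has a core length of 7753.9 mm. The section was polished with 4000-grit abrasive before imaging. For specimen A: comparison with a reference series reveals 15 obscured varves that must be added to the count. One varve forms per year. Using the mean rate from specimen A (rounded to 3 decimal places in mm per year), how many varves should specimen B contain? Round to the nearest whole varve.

Specimen A: adjusted count: 14729 − 14 + 15 = 14730 varves.
A: 4228.0 mm over 14730 years gives 4228.0 / 14730 ≈ 0.287 mm/year.
For B, 7753.9 / 0.287 = 27017.07 years ≈ 27017 varves.

27017 varves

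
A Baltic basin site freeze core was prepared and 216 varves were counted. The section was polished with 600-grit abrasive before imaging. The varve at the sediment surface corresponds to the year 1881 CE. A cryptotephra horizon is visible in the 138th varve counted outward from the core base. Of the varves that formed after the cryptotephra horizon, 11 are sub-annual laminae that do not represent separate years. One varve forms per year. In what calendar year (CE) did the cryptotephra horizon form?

The cryptotephra horizon sits at varve 138 from the core base, so 216 − 138 = 78 varves formed after it.
78 − 11 false = 67 true varves after the cryptotephra horizon.
1881 − 67 = 1814 CE.

1814 CE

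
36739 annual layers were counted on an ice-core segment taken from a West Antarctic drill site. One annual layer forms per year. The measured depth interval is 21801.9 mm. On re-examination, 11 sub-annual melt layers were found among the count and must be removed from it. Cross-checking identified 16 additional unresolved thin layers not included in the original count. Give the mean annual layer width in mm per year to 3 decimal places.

0.593 mm per year

True annual layer count = 36739 − 11 + 16 = 36744.
Mean rate = 21801.9 mm / 36744 years ≈ 0.593 mm per year.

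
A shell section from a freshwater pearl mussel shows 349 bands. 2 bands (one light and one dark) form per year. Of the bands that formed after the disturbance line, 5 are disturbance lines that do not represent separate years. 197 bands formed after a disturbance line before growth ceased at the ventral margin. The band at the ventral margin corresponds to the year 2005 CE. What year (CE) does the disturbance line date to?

197 bands post-date the disturbance line.
Removing the 5 false bands leaves 197 − 5 = 192 true bands beyond the disturbance line.
With 2 bands per year, 192 / 2 = 96 years.
2005 − 96 = 1909 CE.

1909 CE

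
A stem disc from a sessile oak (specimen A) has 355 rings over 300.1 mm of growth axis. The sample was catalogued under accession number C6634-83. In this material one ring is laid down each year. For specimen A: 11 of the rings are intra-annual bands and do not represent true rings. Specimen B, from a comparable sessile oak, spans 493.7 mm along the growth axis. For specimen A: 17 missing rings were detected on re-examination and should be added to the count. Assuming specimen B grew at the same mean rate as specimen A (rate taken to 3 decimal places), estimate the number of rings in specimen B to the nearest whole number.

594 rings

Specimen A: adjusted count: 355 − 11 + 17 = 361 rings.
A: 300.1 mm over 361 years gives 300.1 / 361 ≈ 0.831 mm per year.
For B, 493.7 / 0.831 = 594.10 years ≈ 594 rings.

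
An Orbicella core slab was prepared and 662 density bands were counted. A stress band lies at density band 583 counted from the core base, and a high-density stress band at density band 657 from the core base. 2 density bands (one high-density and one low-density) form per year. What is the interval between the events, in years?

37 years

Separation: 657 − 583 = 74 density bands.
Dividing by 2 density bands per year: 74 / 2 = 37 years.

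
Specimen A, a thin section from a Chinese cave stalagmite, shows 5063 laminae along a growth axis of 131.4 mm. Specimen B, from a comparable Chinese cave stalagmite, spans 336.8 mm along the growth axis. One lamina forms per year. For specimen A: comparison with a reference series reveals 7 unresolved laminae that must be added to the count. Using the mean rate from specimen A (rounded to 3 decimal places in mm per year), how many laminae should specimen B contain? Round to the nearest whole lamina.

12954 laminae

Specimen A: true lamina count = 5063 + 7 = 5070.
A: Mean rate = 131.4 mm / 5070 years ≈ 0.026 mm per year.
Specimen B: 336.8 mm / 0.026 mm per year = 12953.85 years ≈ 12954 laminae.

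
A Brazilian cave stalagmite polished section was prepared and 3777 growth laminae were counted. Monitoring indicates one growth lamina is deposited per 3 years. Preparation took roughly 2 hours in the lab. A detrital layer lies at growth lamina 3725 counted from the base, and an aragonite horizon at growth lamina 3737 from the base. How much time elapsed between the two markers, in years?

36 years

The two markers are separated by 3737 − 3725 = 12 growth laminae.
12 growth laminae at 3 years each span 12 × 3 = 36 years.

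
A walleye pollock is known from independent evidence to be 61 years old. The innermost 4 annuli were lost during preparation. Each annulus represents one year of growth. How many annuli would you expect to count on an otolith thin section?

Expected annuli over 61 years: 61.
Less the 4 uncaptured annuli: 61 − 4 = 57.

57 annuli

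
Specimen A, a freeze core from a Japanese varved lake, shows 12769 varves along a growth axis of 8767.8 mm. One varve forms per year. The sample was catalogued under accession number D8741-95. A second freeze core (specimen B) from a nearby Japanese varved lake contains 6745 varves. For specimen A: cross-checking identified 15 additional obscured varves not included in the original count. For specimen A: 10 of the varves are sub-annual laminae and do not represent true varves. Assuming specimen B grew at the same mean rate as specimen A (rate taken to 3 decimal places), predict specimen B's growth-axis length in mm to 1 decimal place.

Specimen A: adjusted count: 12769 − 10 + 15 = 12774 varves.
A: 8767.8 mm over 12774 years gives 8767.8 / 12774 ≈ 0.686 mm per year.
Length of B = 0.686 × 6745 = 4627.1 mm.

4627.1 mm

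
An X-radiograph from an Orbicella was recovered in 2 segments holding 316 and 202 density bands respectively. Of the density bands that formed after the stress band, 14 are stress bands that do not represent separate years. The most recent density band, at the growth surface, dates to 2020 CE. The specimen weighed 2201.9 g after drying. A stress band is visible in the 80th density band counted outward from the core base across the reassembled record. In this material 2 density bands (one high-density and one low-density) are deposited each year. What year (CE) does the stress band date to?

1808 CE

Total density bands = 316 + 202 = 518.
Between density band 80 and the growth surface there are 518 − 80 = 438 density bands.
Excluding 14 false density bands: 438 − 14 = 424.
Dividing by 2 density bands per year: 424 / 2 = 212 years.
Counting back 212 years from 2020 CE places the stress band in 2020 − 212 = 1808 CE.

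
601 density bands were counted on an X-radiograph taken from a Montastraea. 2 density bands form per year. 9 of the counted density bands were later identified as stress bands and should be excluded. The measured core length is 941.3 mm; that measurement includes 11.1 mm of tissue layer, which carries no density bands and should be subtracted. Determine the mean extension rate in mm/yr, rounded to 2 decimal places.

3.14 mm/yr

True density band count = 601 − 9 = 592.
592 density bands at 2 per year is 592 / 2 = 296 years.
The growth record spans 941.3 − 11.1 = 930.2 mm.
930.2 mm over 296 years gives 930.2 / 296 ≈ 3.14 mm/yr.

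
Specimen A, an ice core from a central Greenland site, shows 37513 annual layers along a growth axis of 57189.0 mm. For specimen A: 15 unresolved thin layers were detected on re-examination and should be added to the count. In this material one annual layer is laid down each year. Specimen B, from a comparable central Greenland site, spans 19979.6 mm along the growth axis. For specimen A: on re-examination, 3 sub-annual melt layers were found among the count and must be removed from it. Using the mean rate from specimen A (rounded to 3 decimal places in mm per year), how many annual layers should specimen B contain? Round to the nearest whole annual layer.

Specimen A: after corrections the count is 37513 − 3 + 15 = 37525 annual layers.
A: 57189.0 mm over 37525 years gives 57189.0 / 37525 ≈ 1.524 mm per year.
For B, 19979.6 / 1.524 = 13109.97 years ≈ 13110 annual layers.

13110 annual layers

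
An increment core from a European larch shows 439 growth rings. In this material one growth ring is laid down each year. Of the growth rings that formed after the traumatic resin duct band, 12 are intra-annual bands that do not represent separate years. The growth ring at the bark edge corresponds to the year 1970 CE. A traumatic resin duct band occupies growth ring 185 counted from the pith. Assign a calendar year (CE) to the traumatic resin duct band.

1728 CE

Between growth ring 185 and the bark edge there are 439 − 185 = 254 growth rings.
Removing the 12 false growth rings leaves 254 − 12 = 242 true growth rings beyond the traumatic resin duct band.
Counting back 242 years from 1970 CE places the traumatic resin duct band in 1970 − 242 = 1728 CE.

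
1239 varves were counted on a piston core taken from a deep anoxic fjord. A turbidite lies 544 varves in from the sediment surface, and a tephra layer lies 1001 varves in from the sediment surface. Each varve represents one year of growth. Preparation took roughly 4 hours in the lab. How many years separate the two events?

457 years

1001 − 544 = 457 varves lie between the two events.
That is 457 years at one varve per year.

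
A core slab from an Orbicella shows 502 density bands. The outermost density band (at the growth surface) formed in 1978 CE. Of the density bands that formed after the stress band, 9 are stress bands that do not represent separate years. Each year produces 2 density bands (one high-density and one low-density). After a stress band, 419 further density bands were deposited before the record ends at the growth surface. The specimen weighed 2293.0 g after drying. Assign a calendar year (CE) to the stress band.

1773 CE

There are 419 density bands younger than the stress band.
Removing the 9 false density bands leaves 419 − 9 = 410 true density bands beyond the stress band.
With 2 density bands per year, 410 / 2 = 205 years.
The density band at the growth surface is 1978 CE, so the stress band dates to 1978 − 205 = 1773 CE.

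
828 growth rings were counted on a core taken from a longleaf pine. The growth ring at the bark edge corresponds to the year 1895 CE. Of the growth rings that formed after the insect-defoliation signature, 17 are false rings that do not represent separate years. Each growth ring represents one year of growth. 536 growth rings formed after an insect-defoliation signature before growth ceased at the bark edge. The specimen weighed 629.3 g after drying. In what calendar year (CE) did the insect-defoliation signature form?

536 growth rings post-date the insect-defoliation signature.
Removing the 17 false growth rings leaves 536 − 17 = 519 true growth rings beyond the insect-defoliation signature.
Counting back 519 years from 1895 CE places the insect-defoliation signature in 1895 − 519 = 1376 CE.

1376 CE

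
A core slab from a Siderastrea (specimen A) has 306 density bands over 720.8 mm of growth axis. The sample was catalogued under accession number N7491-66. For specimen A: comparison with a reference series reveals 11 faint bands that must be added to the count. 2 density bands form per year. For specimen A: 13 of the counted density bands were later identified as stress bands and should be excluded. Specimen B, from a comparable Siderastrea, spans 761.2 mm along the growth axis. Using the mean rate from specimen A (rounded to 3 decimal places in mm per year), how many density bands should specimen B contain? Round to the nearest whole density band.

Specimen A: adjusted count: 306 − 13 + 11 = 304 density bands.
Specimen A: with 2 density bands per year, 304 / 2 = 152 years.
A: Extension rate ≈ 720.8 / 152 = 4.742 mm/yr.
Specimen B: 761.2 mm / 4.742 mm per year = 160.52 years; at 2 density bands per year that is 160.52 × 2 ≈ 321 density bands.

321 density bands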